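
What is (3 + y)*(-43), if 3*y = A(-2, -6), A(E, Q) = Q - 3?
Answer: 0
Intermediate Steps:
A(E, Q) = -3 + Q
y = -3 (y = (-3 - 6)/3 = (⅓)*(-9) = -3)
(3 + y)*(-43) = (3 - 3)*(-43) = 0*(-43) = 0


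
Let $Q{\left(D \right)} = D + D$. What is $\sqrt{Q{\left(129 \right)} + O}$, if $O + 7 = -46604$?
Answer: $i \sqrt{46353} \approx 215.3 i$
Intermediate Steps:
$Q{\left(D \right)} = 2 D$
$O = -46611$ ($O = -7 - 46604 = -46611$)
$\sqrt{Q{\left(129 \right)} + O} = \sqrt{2 \cdot 129 - 46611} = \sqrt{258 - 46611} = \sqrt{-46353} = i \sqrt{46353}$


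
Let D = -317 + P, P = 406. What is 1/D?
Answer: 1/89 ≈ 0.011236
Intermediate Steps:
D = 89 (D = -317 + 406 = 89)
1/D = 1/89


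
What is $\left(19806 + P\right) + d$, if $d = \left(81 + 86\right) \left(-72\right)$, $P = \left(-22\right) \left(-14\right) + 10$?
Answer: $8100$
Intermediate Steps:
$P = 318$ ($P = 308 + 10 = 318$)
$d = -12024$ ($d = 167 \left(-72\right) = -12024$)
$\left(19806 + P\right) + d = \left(19806 + 318\right) - 12024 = 20124 - 12024 = 8100$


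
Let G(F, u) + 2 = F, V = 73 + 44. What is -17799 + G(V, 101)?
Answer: -17684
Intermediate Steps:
V = 117
G(F, u) = -2 + F
-17799 + G(V, 101) = -17799 + (-2 + 117) = -17799 + 115 = -17684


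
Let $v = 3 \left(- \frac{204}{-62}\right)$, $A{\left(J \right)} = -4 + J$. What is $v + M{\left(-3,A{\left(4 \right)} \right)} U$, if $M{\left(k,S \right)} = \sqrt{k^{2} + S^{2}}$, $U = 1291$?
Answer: $\frac{120369}{31} \approx 3882.9$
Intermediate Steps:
$M{\left(k,S \right)} = \sqrt{S^{2} + k^{2}}$
$v = \frac{306}{31}$ ($v = 3 \left(\left(-204\right) \left(- \frac{1}{62}\right)\right) = 3 \cdot \frac{102}{31} = \frac{306}{31} \approx 9.871$)
$v + M{\left(-3,A{\left(4 \right)} \right)} U = \frac{306}{31} + \sqrt{\left(-4 + 4\right)^{2} + \left(-3\right)^{2}} \cdot 1291 = \frac{306}{31} + \sqrt{0^{2} + 9} \cdot 1291 = \frac{306}{31} + \sqrt{0 + 9} \cdot 1291 = \frac{306}{31} + \sqrt{9} \cdot 1291 = \frac{306}{31} + 3 \cdot 1291 = \frac{306}{31} + 3873 = \frac{120369}{31}$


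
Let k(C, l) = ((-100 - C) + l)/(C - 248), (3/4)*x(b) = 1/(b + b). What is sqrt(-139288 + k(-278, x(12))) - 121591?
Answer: -121591 + I*sqrt(346839663107)/1578 ≈ -1.2159e+5 + 373.21*I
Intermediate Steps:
x(b) = 2/(3*b) (x(b) = 4/(3*(b + b)) = 4/(3*((2*b))) = 4*(1/(2*b))/3 = 2/(3*b))
k(C, l) = (-100 + l - C)/(-248 + C)
sqrt(-139288 + k(-278, x(12))) - 121591 = sqrt(-139288 + (-100 + (2/3)/12 - 1*(-278))/(-248 - 278)) - 121591 = sqrt(-139288 + (-100 + (2/3)*(1/12) + 278)/(-526)) - 121591 = sqrt(-139288 - (-100 + 1/18 + 278)/526) - 121591 = sqrt(-139288 - 1/526*3205/18) - 121591 = sqrt(-139288 - 3205/9468) - 121591 = sqrt(-1318781989/9468) - 121591 = I*sqrt(346839663107)/1578 - 121591 = -121591 + I*sqrt(346839663107)/1578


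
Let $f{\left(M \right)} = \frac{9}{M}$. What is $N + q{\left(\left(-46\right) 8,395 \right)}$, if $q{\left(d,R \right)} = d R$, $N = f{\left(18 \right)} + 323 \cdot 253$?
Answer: $- \frac{127281}{2} \approx -63641.0$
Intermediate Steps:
$N = \frac{163439}{2}$ ($N = \frac{9}{18} + 323 \cdot 253 = 9 \cdot \frac{1}{18} + 81719 = \frac{1}{2} + 81719 = \frac{163439}{2} \approx 81720.0$)
$q{\left(d,R \right)} = R d$
$N + q{\left(\left(-46\right) 8,395 \right)} = \frac{163439}{2} + 395 \left(\left(-46\right) 8\right) = \frac{163439}{2} + 395 \left(-368\right) = \frac{163439}{2} - 145360 = - \frac{127281}{2}$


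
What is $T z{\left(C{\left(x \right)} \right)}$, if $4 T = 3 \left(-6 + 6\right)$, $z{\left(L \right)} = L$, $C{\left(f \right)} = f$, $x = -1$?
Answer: $0$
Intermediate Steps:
$T = 0$ ($T = \frac{3 \left(-6 + 6\right)}{4} = \frac{3 \cdot 0}{4} = \frac{1}{4} \cdot 0 = 0$)
$T z{\left(C{\left(x \right)} \right)} = 0 \left(-1\right) = 0$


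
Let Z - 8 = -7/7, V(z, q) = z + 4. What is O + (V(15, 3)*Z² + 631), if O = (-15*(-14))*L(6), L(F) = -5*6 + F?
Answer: -3478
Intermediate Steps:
V(z, q) = 4 + z
L(F) = -30 + F
O = -5040 (O = (-15*(-14))*(-30 + 6) = 210*(-24) = -5040)
Z = 7 (Z = 8 - 7/7 = 8 - 7*⅐ = 8 - 1 = 7)
O + (V(15, 3)*Z² + 631) = -5040 + ((4 + 15)*7² + 631) = -5040 + (19*49 + 631) = -5040 + (931 + 631) = -5040 + 1562 = -3478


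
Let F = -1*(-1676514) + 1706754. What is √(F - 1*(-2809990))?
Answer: √6193258 ≈ 2488.6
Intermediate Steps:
F = 3383268 (F = 1676514 + 1706754 = 3383268)
√(F - 1*(-2809990)) = √(3383268 - 1*(-2809990)) = √(3383268 + 2809990) = √6193258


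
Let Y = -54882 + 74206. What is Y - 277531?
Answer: -258207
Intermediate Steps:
Y = 19324
Y - 277531 = 19324 - 277531 = -258207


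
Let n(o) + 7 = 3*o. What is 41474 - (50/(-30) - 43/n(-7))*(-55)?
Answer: 3483211/84 ≈ 41467.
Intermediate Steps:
n(o) = -7 + 3*o
41474 - (50/(-30) - 43/n(-7))*(-55) = 41474 - (50/(-30) - 43/(-7 + 3*(-7)))*(-55) = 41474 - (50*(-1/30) - 43/(-7 - 21))*(-55) = 41474 - (-5/3 - 43/(-28))*(-55) = 41474 - (-5/3 - 43*(-1/28))*(-55) = 41474 - (-5/3 + 43/28)*(-55) = 41474 - (-11)*(-55)/84 = 41474 - 1*605/84 = 41474 - 605/84 = 3483211/84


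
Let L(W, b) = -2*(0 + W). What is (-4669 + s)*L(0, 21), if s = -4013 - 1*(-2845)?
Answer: 0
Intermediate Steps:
L(W, b) = -2*W
s = -1168 (s = -4013 + 2845 = -1168)
(-4669 + s)*L(0, 21) = (-4669 - 1168)*(-2*0) = -5837*0 = 0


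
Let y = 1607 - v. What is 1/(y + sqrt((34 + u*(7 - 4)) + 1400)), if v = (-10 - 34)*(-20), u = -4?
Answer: 727/527107 - 3*sqrt(158)/527107 ≈ 0.0013077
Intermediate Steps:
v = 880 (v = -44*(-20) = 880)
y = 727 (y = 1607 - 1*880 = 1607 - 880 = 727)
1/(y + sqrt((34 + u*(7 - 4)) + 1400)) = 1/(727 + sqrt((34 - 4*(7 - 4)) + 1400)) = 1/(727 + sqrt((34 - 4*3) + 1400)) = 1/(727 + sqrt((34 - 12) + 1400)) = 1/(727 + sqrt(22 + 1400)) = 1/(727 + sqrt(1422)) = 1/(727 + 3*sqrt(158))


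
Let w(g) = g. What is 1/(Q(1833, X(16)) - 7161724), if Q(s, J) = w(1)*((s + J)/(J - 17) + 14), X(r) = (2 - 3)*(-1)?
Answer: -8/57294597 ≈ -1.3963e-7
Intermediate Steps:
X(r) = 1 (X(r) = -1*(-1) = 1)
Q(s, J) = 14 + (J + s)/(-17 + J) (Q(s, J) = 1*((s + J)/(J - 17) + 14) = 1*((J + s)/(-17 + J) + 14) = 1*(14 + (J + s)/(-17 + J)) = 14 + (J + s)/(-17 + J))
1/(Q(1833, X(16)) - 7161724) = 1/((-238 + 1833 + 15*1)/(-17 + 1) - 7161724) = 1/((-238 + 1833 + 15)/(-16) - 7161724) = 1/(-1/16*1610 - 7161724) = 1/(-805/8 - 7161724) = 1/(-57294597/8) = -8/57294597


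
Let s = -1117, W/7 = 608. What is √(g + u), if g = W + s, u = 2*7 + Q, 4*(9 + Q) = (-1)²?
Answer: √12577/2 ≈ 56.074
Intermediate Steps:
W = 4256 (W = 7*608 = 4256)
Q = -35/4 (Q = -9 + (¼)*(-1)² = -9 + (¼)*1 = -9 + ¼ = -35/4 ≈ -8.7500)
u = 21/4 (u = 2*7 - 35/4 = 14 - 35/4 = 21/4 ≈ 5.2500)
g = 3139 (g = 4256 - 1117 = 3139)
√(g + u) = √(3139 + 21/4) = √(12577/4) = √12577/2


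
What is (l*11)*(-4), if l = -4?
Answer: 176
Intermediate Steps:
(l*11)*(-4) = -4*11*(-4) = -44*(-4) = 176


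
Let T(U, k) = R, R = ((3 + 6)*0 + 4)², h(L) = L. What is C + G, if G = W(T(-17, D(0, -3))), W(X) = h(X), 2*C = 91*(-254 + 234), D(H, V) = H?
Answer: -894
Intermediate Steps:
R = 16 (R = (9*0 + 4)² = (0 + 4)² = 4² = 16)
T(U, k) = 16
C = -910 (C = (91*(-254 + 234))/2 = (91*(-20))/2 = (½)*(-1820) = -910)
W(X) = X
G = 16
C + G = -910 + 16 = -894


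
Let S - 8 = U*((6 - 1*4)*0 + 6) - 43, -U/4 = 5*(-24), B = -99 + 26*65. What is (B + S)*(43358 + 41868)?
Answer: 378062536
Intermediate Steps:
B = 1591 (B = -99 + 1690 = 1591)
U = 480 (U = -20*(-24) = -4*(-120) = 480)
S = 2845 (S = 8 + (480*((6 - 1*4)*0 + 6) - 43) = 8 + (480*((6 - 4)*0 + 6) - 43) = 8 + (480*(2*0 + 6) - 43) = 8 + (480*(0 + 6) - 43) = 8 + (480*6 - 43) = 8 + (2880 - 43) = 8 + 2837 = 2845)
(B + S)*(43358 + 41868) = (1591 + 2845)*(43358 + 41868) = 4436*85226 = 378062536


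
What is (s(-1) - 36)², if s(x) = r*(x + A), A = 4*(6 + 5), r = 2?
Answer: 2500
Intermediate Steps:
A = 44 (A = 4*11 = 44)
s(x) = 88 + 2*x (s(x) = 2*(x + 44) = 2*(44 + x) = 88 + 2*x)
(s(-1) - 36)² = ((88 + 2*(-1)) - 36)² = ((88 - 2) - 36)² = (86 - 36)² = 50² = 2500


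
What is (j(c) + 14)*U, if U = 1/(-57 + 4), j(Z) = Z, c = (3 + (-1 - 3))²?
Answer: -15/53 ≈ -0.28302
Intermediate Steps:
c = 1 (c = (3 - 4)² = (-1)² = 1)
U = -1/53 (U = 1/(-53) = -1/53 ≈ -0.018868)
(j(c) + 14)*U = (1 + 14)*(-1/53) = 15*(-1/53) = -15/53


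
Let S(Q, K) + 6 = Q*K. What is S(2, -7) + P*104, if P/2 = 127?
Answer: 26396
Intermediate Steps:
P = 254 (P = 2*127 = 254)
S(Q, K) = -6 + K*Q (S(Q, K) = -6 + Q*K = -6 + K*Q)
S(2, -7) + P*104 = (-6 - 7*2) + 254*104 = (-6 - 14) + 26416 = -20 + 26416 = 26396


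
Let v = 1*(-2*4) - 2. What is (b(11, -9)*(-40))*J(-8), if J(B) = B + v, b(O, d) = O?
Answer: 7920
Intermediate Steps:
v = -10 (v = 1*(-8) - 2 = -8 - 2 = -10)
J(B) = -10 + B (J(B) = B - 10 = -10 + B)
(b(11, -9)*(-40))*J(-8) = (11*(-40))*(-10 - 8) = -440*(-18) = 7920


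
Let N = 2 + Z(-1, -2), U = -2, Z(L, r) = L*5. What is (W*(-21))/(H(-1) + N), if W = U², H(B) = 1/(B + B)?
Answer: 24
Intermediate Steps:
Z(L, r) = 5*L
H(B) = 1/(2*B)
W = 4 (W = (-2)² = 4)
N = -3 (N = 2 + 5*(-1) = 2 - 5 = -3)
(W*(-21))/(H(-1) + N) = (4*(-21))/((½)/(-1) - 3) = -84/((½)*(-1) - 3) = -84/(-½ - 3) = -84/(-7/2) = -84*(-2/7) = 24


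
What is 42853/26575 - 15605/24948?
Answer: 654393769/662993100 ≈ 0.98703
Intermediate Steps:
42853/26575 - 15605/24948 = 654393769/662993100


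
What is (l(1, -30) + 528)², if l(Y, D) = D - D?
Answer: 278784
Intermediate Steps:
l(Y, D) = 0
(l(1, -30) + 528)² = (0 + 528)² = 528² = 278784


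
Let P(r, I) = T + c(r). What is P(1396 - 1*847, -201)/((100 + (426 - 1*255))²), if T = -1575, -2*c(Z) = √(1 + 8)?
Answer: -3153/146882 ≈ -0.021466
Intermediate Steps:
c(Z) = -3/2 (c(Z) = -√(1 + 8)/2 = -√9/2 = -½*3 = -3/2)
P(r, I) = -3153/2 (P(r, I) = -1575 - 3/2 = -3153/2)
P(1396 - 1*847, -201)/((100 + (426 - 1*255))²) = -3153/(2*(100 + (426 - 1*255))²) = -3153/(2*(100 + (426 - 255))²) = -3153/(2*(100 + 171)²) = -3153/(2*(271²)) = -3153/2/73441 = -3153/2*1/73441 = -3153/146882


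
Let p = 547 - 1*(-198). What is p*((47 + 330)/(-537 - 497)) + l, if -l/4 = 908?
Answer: -4036353/1034 ≈ -3903.6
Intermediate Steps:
p = 745 (p = 547 + 198 = 745)
l = -3632 (l = -4*908 = -3632)
p*((47 + 330)/(-537 - 497)) + l = 745*((47 + 330)/(-537 - 497)) - 3632 = 745*(377/(-1034)) - 3632 = 745*(377*(-1/1034)) - 3632 = 745*(-377/1034) - 3632 = -280865/1034 - 3632 = -4036353/1034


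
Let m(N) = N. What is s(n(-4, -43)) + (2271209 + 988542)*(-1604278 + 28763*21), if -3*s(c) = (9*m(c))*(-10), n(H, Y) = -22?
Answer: -3260582237165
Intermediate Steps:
s(c) = 30*c (s(c) = -9*c*(-10)/3 = -(-30)*c = 30*c)
s(n(-4, -43)) + (2271209 + 988542)*(-1604278 + 28763*21) = 30*(-22) + (2271209 + 988542)*(-1604278 + 28763*21) = -660 + 3259751*(-1604278 + 604023) = -660 + 3259751*(-1000255) = -660 - 3260582236505 = -3260582237165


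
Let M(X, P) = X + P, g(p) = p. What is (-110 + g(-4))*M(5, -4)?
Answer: -114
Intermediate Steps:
M(X, P) = P + X
(-110 + g(-4))*M(5, -4) = (-110 - 4)*(-4 + 5) = -114*1 = -114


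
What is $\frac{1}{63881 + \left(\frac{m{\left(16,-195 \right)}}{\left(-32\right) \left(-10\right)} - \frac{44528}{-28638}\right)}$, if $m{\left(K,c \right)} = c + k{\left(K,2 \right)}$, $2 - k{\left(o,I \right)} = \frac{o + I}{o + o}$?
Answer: $\frac{73313280}{4683395285417} \approx 1.5654 \cdot 10^{-5}$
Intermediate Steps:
$k{\left(o,I \right)} = 2 - \frac{I + o}{2 o}$ ($k{\left(o,I \right)} = 2 - \frac{o + I}{o + o} = 2 - \frac{I + o}{2 o}$)
$m{\left(K,c \right)} = c + \frac{-2 + 3 K}{2 K}$ ($m{\left(K,c \right)} = c + \frac{\left(-1\right) 2 + 3 K}{2 K} = c + \frac{-2 + 3 K}{2 K}$)
$\frac{1}{63881 + \left(\frac{m{\left(16,-195 \right)}}{\left(-32\right) \left(-10\right)} - \frac{44528}{-28638}\right)} = \frac{1}{63881 + \left(\frac{\frac{3}{2} - 195 - \frac{1}{16}}{\left(-32\right) \left(-10\right)} - \frac{44528}{-28638}\right)} = \frac{1}{63881 + \left(\frac{\frac{3}{2} - 195 - \frac{1}{16}}{320} - - \frac{22264}{14319}\right)} = \frac{1}{63881 + \left(\left(\frac{3}{2} - 195 - \frac{1}{16}\right) \frac{1}{320} + \frac{22264}{14319}\right)} = \frac{1}{63881 + \left(\left(- \frac{3097}{16}\right) \frac{1}{320} + \frac{22264}{14319}\right)} = \frac{1}{63881 + \left(- \frac{3097}{5120} + \frac{22264}{14319}\right)} = \frac{1}{63881 + \frac{69645737}{73313280}} = \frac{1}{\frac{4683395285417}{73313280}} = \frac{73313280}{4683395285417}$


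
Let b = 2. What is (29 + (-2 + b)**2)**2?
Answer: 841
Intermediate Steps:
(29 + (-2 + b)**2)**2 = (29 + (-2 + 2)**2)**2 = (29 + 0**2)**2 = (29 + 0)**2 = 29**2 = 841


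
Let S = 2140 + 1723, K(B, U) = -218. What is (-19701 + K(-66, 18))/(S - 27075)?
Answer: 19919/23212 ≈ 0.85813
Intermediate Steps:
S = 3863
(-19701 + K(-66, 18))/(S - 27075) = (-19701 - 218)/(3863 - 27075) = -19919/(-23212) = -19919*(-1/23212) = 19919/23212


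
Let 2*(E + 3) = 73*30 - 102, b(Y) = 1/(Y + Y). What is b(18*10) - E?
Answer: -374759/360 ≈ -1041.0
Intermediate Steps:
b(Y) = 1/(2*Y)
E = 1041 (E = -3 + (73*30 - 102)/2 = -3 + (2190 - 102)/2 = -3 + (1/2)*2088 = -3 + 1044 = 1041)
b(18*10) - E = 1/(2*((18*10))) - 1*1041 = (1/2)/180 - 1041 = (1/2)*(1/180) - 1041 = 1/360 - 1041 = -374759/360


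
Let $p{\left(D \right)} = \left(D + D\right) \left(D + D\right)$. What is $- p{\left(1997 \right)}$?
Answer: $-15952036$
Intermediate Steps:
$p{\left(D \right)} = 4 D^{2}$ ($p{\left(D \right)} = 2 D 2 D = 4 D^{2}$)
$- p{\left(1997 \right)} = - 4 \cdot 1997^{2} = - 4 \cdot 3988009 = \left(-1\right) 15952036 = -15952036$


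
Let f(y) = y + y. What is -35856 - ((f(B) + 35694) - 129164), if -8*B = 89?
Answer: 230545/4 ≈ 57636.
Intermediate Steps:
B = -89/8 (B = -⅛*89 = -89/8 ≈ -11.125)
f(y) = 2*y
-35856 - ((f(B) + 35694) - 129164) = -35856 - ((2*(-89/8) + 35694) - 129164) = -35856 - ((-89/4 + 35694) - 129164) = -35856 - (142687/4 - 129164) = -35856 - 1*(-373969/4) = -35856 + 373969/4 = 230545/4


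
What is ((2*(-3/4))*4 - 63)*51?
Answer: -3519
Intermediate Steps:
((2*(-3/4))*4 - 63)*51 = ((2*(-3*¼))*4 - 63)*51 = ((2*(-¾))*4 - 63)*51 = (-3/2*4 - 63)*51 = (-6 - 63)*51 = -69*51 = -3519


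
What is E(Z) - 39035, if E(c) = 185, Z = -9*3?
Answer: -38850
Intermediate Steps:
Z = -27
E(Z) - 39035 = 185 - 39035 = -38850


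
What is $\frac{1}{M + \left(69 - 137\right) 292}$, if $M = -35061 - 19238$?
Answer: $- \frac{1}{74155} \approx -1.3485 \cdot 10^{-5}$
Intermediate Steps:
$M = -54299$
$\frac{1}{M + \left(69 - 137\right) 292} = \frac{1}{-54299 + \left(69 - 137\right) 292} = \frac{1}{-54299 - 19856} = \frac{1}{-74155} = - \frac{1}{74155}$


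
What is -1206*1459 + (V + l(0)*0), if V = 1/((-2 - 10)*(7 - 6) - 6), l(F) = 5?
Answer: -31671973/18 ≈ -1.7596e+6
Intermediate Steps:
V = -1/18 (V = 1/(-12*1 - 6) = 1/(-12 - 6) = 1/(-18) = -1/18 ≈ -0.055556)
-1206*1459 + (V + l(0)*0) = -1206*1459 + (-1/18 + 5*0) = -1759554 + (-1/18 + 0) = -1759554 - 1/18 = -31671973/18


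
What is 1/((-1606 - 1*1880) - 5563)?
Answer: -1/9049 ≈ -0.00011051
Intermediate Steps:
1/((-1606 - 1*1880) - 5563) = 1/((-1606 - 1880) - 5563) = 1/(-3486 - 5563) = 1/(-9049) = -1/9049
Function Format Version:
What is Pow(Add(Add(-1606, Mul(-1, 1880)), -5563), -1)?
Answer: Rational(-1, 9049) ≈ -0.00011051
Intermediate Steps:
Pow(Add(Add(-1606, Mul(-1, 1880)), -5563), -1) = Pow(Add(Add(-1606, -1880), -5563), -1) = Pow(Add(-3486, -5563), -1) = Pow(-9049, -1) = Rational(-1, 9049)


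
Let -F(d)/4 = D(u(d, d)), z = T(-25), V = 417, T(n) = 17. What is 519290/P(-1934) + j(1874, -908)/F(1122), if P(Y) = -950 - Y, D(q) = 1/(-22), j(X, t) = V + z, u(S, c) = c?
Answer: 1434049/492 ≈ 2914.7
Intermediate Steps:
z = 17
j(X, t) = 434 (j(X, t) = 417 + 17 = 434)
D(q) = -1/22
F(d) = 2/11 (F(d) = -4*(-1/22) = 2/11)
519290/P(-1934) + j(1874, -908)/F(1122) = 519290/(-950 - 1*(-1934)) + 434/(2/11) = 519290/(-950 + 1934) + 434*(11/2) = 519290/984 + 2387 = 519290*(1/984) + 2387 = 259645/492 + 2387 = 1434049/492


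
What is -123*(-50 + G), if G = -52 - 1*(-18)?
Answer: 10332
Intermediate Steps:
G = -34 (G = -52 + 18 = -34)
-123*(-50 + G) = -123*(-50 - 34) = -123*(-84) = 10332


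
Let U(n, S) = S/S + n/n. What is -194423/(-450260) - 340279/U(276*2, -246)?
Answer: -76606816847/450260 ≈ -1.7014e+5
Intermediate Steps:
U(n, S) = 2 (U(n, S) = 1 + 1 = 2)
-194423/(-450260) - 340279/U(276*2, -246) = -194423/(-450260) - 340279/2 = -194423*(-1/450260) - 340279*½ = 194423/450260 - 340279/2 = -76606816847/450260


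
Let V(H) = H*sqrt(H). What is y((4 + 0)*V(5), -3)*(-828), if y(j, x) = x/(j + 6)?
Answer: -3726/491 + 12420*sqrt(5)/491 ≈ 48.973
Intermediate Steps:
V(H) = H**(3/2)
y(j, x) = x/(6 + j)
y((4 + 0)*V(5), -3)*(-828) = -3/(6 + (4 + 0)*5**(3/2))*(-828) = -3/(6 + 4*(5*sqrt(5)))*(-828) = -3/(6 + 20*sqrt(5))*(-828) = 2484/(6 + 20*sqrt(5))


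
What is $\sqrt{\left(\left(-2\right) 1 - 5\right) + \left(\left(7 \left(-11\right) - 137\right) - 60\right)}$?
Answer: $i \sqrt{281} \approx 16.763 i$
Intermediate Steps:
$\sqrt{\left(\left(-2\right) 1 - 5\right) + \left(\left(7 \left(-11\right) - 137\right) - 60\right)} = \sqrt{\left(-2 - 5\right) - 274} = \sqrt{-7 - 274} = \sqrt{-281} = i \sqrt{281}$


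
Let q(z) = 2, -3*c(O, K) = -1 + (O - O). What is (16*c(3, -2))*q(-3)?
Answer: 32/3 ≈ 10.667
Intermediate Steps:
c(O, K) = ⅓ (c(O, K) = -(-1 + (O - O))/3 = -(-1 + 0)/3 = -⅓*(-1) = ⅓)
(16*c(3, -2))*q(-3) = (16*(⅓))*2 = (16/3)*2 = 32/3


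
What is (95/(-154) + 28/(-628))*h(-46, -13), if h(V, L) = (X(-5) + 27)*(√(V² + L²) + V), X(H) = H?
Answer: 735678/1099 - 15993*√2285/1099 ≈ -26.219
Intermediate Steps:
h(V, L) = 22*V + 22*√(L² + V²) (h(V, L) = (-5 + 27)*(√(V² + L²) + V) = 22*(√(L² + V²) + V) = 22*(V + √(L² + V²)) = 22*V + 22*√(L² + V²))
(95/(-154) + 28/(-628))*h(-46, -13) = (95/(-154) + 28/(-628))*(22*(-46) + 22*√((-13)² + (-46)²)) = (95*(-1/154) + 28*(-1/628))*(-1012 + 22*√(169 + 2116)) = (-95/154 - 7/157)*(-1012 + 22*√2285) = -15993*(-1012 + 22*√2285)/24178 = 735678/1099 - 15993*√2285/1099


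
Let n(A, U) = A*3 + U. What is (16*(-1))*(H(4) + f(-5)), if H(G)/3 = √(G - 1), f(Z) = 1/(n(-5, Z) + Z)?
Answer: 16/25 - 48*√3 ≈ -82.498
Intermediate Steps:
n(A, U) = U + 3*A (n(A, U) = 3*A + U = U + 3*A)
f(Z) = 1/(-15 + 2*Z) (f(Z) = 1/((Z + 3*(-5)) + Z) = 1/((Z - 15) + Z) = 1/((-15 + Z) + Z) = 1/(-15 + 2*Z))
H(G) = 3*√(-1 + G) (H(G) = 3*√(G - 1) = 3*√(-1 + G))
(16*(-1))*(H(4) + f(-5)) = (16*(-1))*(3*√(-1 + 4) + 1/(-15 + 2*(-5))) = -16*(3*√3 + 1/(-15 - 10)) = -16*(3*√3 + 1/(-25)) = -16*(3*√3 - 1/25) = -16*(-1/25 + 3*√3) = 16/25 - 48*√3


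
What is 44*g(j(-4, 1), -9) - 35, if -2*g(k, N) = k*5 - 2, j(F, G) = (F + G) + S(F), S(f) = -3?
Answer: 669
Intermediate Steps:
j(F, G) = -3 + F + G (j(F, G) = (F + G) - 3 = -3 + F + G)
g(k, N) = 1 - 5*k/2 (g(k, N) = -(k*5 - 2)/2 = -(5*k - 2)/2 = -(-2 + 5*k)/2 = 1 - 5*k/2)
44*g(j(-4, 1), -9) - 35 = 44*(1 - 5*(-3 - 4 + 1)/2) - 35 = 44*(1 - 5/2*(-6)) - 35 = 44*(1 + 15) - 35 = 44*16 - 35 = 704 - 35 = 669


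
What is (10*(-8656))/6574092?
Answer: -21640/1643523 ≈ -0.013167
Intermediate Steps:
(10*(-8656))/6574092 = -86560*1/6574092 = -21640/1643523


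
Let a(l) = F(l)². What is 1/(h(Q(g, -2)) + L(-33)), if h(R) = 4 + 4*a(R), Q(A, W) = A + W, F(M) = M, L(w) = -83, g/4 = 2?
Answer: 1/65 ≈ 0.015385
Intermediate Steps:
g = 8 (g = 4*2 = 8)
a(l) = l²
h(R) = 4 + 4*R²
1/(h(Q(g, -2)) + L(-33)) = 1/((4 + 4*(8 - 2)²) - 83) = 1/((4 + 4*6²) - 83) = 1/((4 + 4*36) - 83) = 1/((4 + 144) - 83) = 1/(148 - 83) = 1/65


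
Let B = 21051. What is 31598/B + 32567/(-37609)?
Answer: 502801265/791707059 ≈ 0.63509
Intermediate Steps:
31598/B + 32567/(-37609) = 31598/21051 + 32567/(-37609) = 31598*(1/21051) + 32567*(-1/37609) = 31598/21051 - 32567/37609 = 502801265/791707059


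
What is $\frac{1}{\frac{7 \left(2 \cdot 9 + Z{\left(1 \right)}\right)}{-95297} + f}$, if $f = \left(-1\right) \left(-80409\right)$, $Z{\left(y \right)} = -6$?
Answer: $\frac{95297}{7662736389} \approx 1.2436 \cdot 10^{-5}$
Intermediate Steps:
$f = 80409$
$\frac{1}{\frac{7 \left(2 \cdot 9 + Z{\left(1 \right)}\right)}{-95297} + f} = \frac{1}{\frac{7 \left(2 \cdot 9 - 6\right)}{-95297} + 80409} = \frac{1}{7 \left(18 - 6\right) \left(- \frac{1}{95297}\right) + 80409} = \frac{1}{7 \cdot 12 \left(- \frac{1}{95297}\right) + 80409} = \frac{1}{84 \left(- \frac{1}{95297}\right) + 80409} = \frac{1}{- \frac{84}{95297} + 80409} = \frac{1}{\frac{7662736389}{95297}} = \frac{95297}{7662736389}$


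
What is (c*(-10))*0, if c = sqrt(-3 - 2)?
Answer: 0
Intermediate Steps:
c = I*sqrt(5) (c = sqrt(-5) = I*sqrt(5) ≈ 2.2361*I)
(c*(-10))*0 = ((I*sqrt(5))*(-10))*0 = -10*I*sqrt(5)*0 = 0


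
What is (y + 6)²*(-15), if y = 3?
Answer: -1215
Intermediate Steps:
(y + 6)²*(-15) = (3 + 6)²*(-15) = 9²*(-15) = 81*(-15) = -1215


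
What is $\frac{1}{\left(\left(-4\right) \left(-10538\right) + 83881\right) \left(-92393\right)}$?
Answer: $- \frac{1}{11644566969} \approx -8.5877 \cdot 10^{-11}$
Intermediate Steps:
$\frac{1}{\left(\left(-4\right) \left(-10538\right) + 83881\right) \left(-92393\right)} = \frac{1}{42152 + 83881} \left(- \frac{1}{92393}\right) = \frac{1}{126033} \left(- \frac{1}{92393}\right) = - \frac{1}{11644566969}$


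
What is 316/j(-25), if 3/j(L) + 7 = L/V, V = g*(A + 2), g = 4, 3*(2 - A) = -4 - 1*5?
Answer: -17459/21 ≈ -831.38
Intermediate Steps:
A = 5 (A = 2 - (-4 - 1*5)/3 = 2 - (-4 - 5)/3 = 2 - 1/3*(-9) = 2 + 3 = 5)
V = 28 (V = 4*(5 + 2) = 4*7 = 28)
j(L) = 3/(-7 + L/28)
316/j(-25) = 316/((84/(-196 - 25))) = 316/((84/(-221))) = 316/((84*(-1/221))) = 316/(-84/221) = 316*(-221/84) = -17459/21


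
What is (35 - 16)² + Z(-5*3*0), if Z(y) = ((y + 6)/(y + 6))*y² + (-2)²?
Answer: 365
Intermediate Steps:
Z(y) = 4 + y² (Z(y) = ((6 + y)/(6 + y))*y² + 4 = 1*y² + 4 = y² + 4 = 4 + y²)
(35 - 16)² + Z(-5*3*0) = (35 - 16)² + (4 + (-5*3*0)²) = 19² + (4 + (-15*0)²) = 361 + (4 + 0²) = 361 + (4 + 0) = 361 + 4 = 365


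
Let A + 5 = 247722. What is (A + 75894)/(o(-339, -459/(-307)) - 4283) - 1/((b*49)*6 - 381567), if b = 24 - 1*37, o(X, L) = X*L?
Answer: -38287847270971/566707587498 ≈ -67.562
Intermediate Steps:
A = 247717 (A = -5 + 247722 = 247717)
o(X, L) = L*X
b = -13 (b = 24 - 37 = -13)
(A + 75894)/(o(-339, -459/(-307)) - 4283) - 1/((b*49)*6 - 381567) = (247717 + 75894)/(-459/(-307)*(-339) - 4283) - 1/(-13*49*6 - 381567) = 323611/(-459*(-1/307)*(-339) - 4283) - 1/(-637*6 - 381567) = 323611/((459/307)*(-339) - 4283) - 1/(-3822 - 381567) = 323611/(-155601/307 - 4283) - 1/(-385389) = 323611/(-1470482/307) - 1*(-1/385389) = 323611*(-307/1470482) + 1/385389 = -99348577/1470482 + 1/385389 = -38287847270971/566707587498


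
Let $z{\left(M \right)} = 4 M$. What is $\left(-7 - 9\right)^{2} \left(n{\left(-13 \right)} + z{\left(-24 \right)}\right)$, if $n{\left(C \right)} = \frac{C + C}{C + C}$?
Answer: $-24320$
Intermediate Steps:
$n{\left(C \right)} = 1$ ($n{\left(C \right)} = \frac{2 C}{2 C} = 2 C \frac{1}{2 C} = 1$)
$\left(-7 - 9\right)^{2} \left(n{\left(-13 \right)} + z{\left(-24 \right)}\right) = \left(-7 - 9\right)^{2} \left(1 + 4 \left(-24\right)\right) = \left(-16\right)^{2} \left(1 - 96\right) = 256 \left(-95\right) = -24320$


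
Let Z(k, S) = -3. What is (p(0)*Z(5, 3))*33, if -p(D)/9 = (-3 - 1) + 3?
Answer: -891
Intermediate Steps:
p(D) = 9 (p(D) = -9*((-3 - 1) + 3) = -9*(-4 + 3) = -9*(-1) = 9)
(p(0)*Z(5, 3))*33 = (9*(-3))*33 = -27*33 = -891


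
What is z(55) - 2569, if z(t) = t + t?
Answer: -2459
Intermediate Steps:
z(t) = 2*t
z(55) - 2569 = 2*55 - 2569 = 110 - 2569 = -2459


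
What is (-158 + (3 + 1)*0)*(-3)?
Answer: 474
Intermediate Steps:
(-158 + (3 + 1)*0)*(-3) = (-158 + 4*0)*(-3) = (-158 + 0)*(-3) = -158*(-3) = 474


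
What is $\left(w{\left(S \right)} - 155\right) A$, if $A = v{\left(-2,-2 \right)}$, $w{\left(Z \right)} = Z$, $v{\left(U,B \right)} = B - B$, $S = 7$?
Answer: $0$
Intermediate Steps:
$v{\left(U,B \right)} = 0$
$A = 0$
$\left(w{\left(S \right)} - 155\right) A = \left(7 - 155\right) 0 = \left(-148\right) 0 = 0$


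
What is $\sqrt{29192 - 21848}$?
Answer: $12 \sqrt{51} \approx 85.697$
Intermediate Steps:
$\sqrt{29192 - 21848} = \sqrt{7344} = 12 \sqrt{51}$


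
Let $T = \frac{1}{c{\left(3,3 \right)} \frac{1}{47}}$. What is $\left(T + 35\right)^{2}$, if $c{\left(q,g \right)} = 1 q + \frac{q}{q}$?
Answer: $\frac{34969}{16} \approx 2185.6$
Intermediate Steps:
$c{\left(q,g \right)} = 1 + q$ ($c{\left(q,g \right)} = q + 1 = 1 + q$)
$T = \frac{47}{4}$ ($T = \frac{1}{\left(1 + 3\right) \frac{1}{47}} = \frac{1}{4 \cdot \frac{1}{47}} = \frac{1}{\frac{4}{47}} = \frac{47}{4} \approx 11.75$)
$\left(T + 35\right)^{2} = \left(\frac{47}{4} + 35\right)^{2} = \left(\frac{187}{4}\right)^{2} = \frac{34969}{16}$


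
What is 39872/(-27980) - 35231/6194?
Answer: -308182637/43327030 ≈ -7.1129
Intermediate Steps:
39872/(-27980) - 35231/6194 = 39872*(-1/27980) - 35231*1/6194 = -9968/6995 - 35231/6194 = -308182637/43327030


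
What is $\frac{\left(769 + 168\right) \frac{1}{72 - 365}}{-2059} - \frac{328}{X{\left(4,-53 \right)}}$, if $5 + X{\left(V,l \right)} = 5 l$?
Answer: $\frac{99065563}{81443745} \approx 1.2164$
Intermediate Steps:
$X{\left(V,l \right)} = -5 + 5 l$
$\frac{\left(769 + 168\right) \frac{1}{72 - 365}}{-2059} - \frac{328}{X{\left(4,-53 \right)}} = \frac{\left(769 + 168\right) \frac{1}{72 - 365}}{-2059} - \frac{328}{-5 + 5 \left(-53\right)} = \frac{937}{-293} \left(- \frac{1}{2059}\right) - \frac{328}{-5 - 265} = 937 \left(- \frac{1}{293}\right) \left(- \frac{1}{2059}\right) - \frac{328}{-270} = \left(- \frac{937}{293}\right) \left(- \frac{1}{2059}\right) - - \frac{164}{135} = \frac{937}{603287} + \frac{164}{135} = \frac{99065563}{81443745}$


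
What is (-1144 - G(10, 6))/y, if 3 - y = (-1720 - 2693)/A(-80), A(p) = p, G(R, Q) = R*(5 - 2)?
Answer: 93920/4173 ≈ 22.507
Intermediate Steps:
G(R, Q) = 3*R (G(R, Q) = R*3 = 3*R)
y = -4173/80 (y = 3 - (-1720 - 2693)/(-80) = 3 - (-4413)*(-1)/80 = 3 - 1*4413/80 = 3 - 4413/80 = -4173/80 ≈ -52.162)
(-1144 - G(10, 6))/y = (-1144 - 3*10)/(-4173/80) = (-1144 - 1*30)*(-80/4173) = (-1144 - 30)*(-80/4173) = -1174*(-80/4173) = 93920/4173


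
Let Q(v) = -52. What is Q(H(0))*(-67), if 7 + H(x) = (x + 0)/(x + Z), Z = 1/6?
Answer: 3484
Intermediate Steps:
Z = ⅙ ≈ 0.16667
H(x) = -7 + x/(⅙ + x) (H(x) = -7 + (x + 0)/(x + ⅙) = -7 + x/(⅙ + x))
Q(H(0))*(-67) = -52*(-67) = 3484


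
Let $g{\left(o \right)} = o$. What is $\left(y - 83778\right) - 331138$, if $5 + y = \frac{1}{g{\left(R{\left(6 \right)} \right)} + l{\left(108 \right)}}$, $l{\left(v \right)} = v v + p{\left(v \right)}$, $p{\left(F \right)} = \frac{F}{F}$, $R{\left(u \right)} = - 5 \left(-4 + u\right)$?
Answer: $- \frac{4835904254}{11655} \approx -4.1492 \cdot 10^{5}$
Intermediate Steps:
$R{\left(u \right)} = 20 - 5 u$
$p{\left(F \right)} = 1$
$l{\left(v \right)} = 1 + v^{2}$ ($l{\left(v \right)} = v v + 1 = v^{2} + 1 = 1 + v^{2}$)
$y = - \frac{58274}{11655}$ ($y = -5 + \frac{1}{\left(20 - 30\right) + \left(1 + 108^{2}\right)} = -5 + \frac{1}{\left(20 - 30\right) + \left(1 + 11664\right)} = -5 + \frac{1}{-10 + 11665} = -5 + \frac{1}{11655} = - \frac{58274}{11655} \approx -4.9999$)
$\left(y - 83778\right) - 331138 = \left(- \frac{58274}{11655} - 83778\right) - 331138 = - \frac{976490864}{11655} - 331138 = - \frac{4835904254}{11655}$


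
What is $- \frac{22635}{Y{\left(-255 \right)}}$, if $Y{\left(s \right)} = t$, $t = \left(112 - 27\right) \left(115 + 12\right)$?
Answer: $- \frac{4527}{2159} \approx -2.0968$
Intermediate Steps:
$t = 10795$ ($t = 85 \cdot 127 = 10795$)
$Y{\left(s \right)} = 10795$
$- \frac{22635}{Y{\left(-255 \right)}} = - \frac{22635}{10795} = \left(-22635\right) \frac{1}{10795} = - \frac{4527}{2159}$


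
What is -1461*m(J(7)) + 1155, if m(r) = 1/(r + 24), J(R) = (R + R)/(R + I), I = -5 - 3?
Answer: 10089/10 ≈ 1008.9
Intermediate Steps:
I = -8
J(R) = 2*R/(-8 + R) (J(R) = (R + R)/(R - 8) = (2*R)/(-8 + R) = 2*R/(-8 + R))
m(r) = 1/(24 + r)
-1461*m(J(7)) + 1155 = -1461/(24 + 2*7/(-8 + 7)) + 1155 = -1461/(24 + 2*7/(-1)) + 1155 = -1461/(24 + 2*7*(-1)) + 1155 = -1461/(24 - 14) + 1155 = -1461/10 + 1155 = 10089/10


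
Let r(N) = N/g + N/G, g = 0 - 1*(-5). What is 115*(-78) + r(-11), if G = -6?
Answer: -269111/30 ≈ -8970.4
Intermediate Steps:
g = 5 (g = 0 + 5 = 5)
r(N) = N/30 (r(N) = N/5 + N/(-6) = N*(1/5) + N*(-1/6) = N/5 - N/6 = N/30)
115*(-78) + r(-11) = 115*(-78) + (1/30)*(-11) = -8970 - 11/30 = -269111/30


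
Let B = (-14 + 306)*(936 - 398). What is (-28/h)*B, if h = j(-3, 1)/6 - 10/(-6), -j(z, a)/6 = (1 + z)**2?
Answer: 1885152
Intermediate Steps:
j(z, a) = -6*(1 + z)**2
h = -7/3 (h = -6*(1 - 3)**2/6 - 10/(-6) = -6*(-2)**2*(1/6) - 10*(-1/6) = -6*4*(1/6) + 5/3 = -24*1/6 + 5/3 = -4 + 5/3 = -7/3 ≈ -2.3333)
B = 157096 (B = 292*538 = 157096)
(-28/h)*B = -28/(-7/3)*157096 = -28*(-3/7)*157096 = 12*157096 = 1885152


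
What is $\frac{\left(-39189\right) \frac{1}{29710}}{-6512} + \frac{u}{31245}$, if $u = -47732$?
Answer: $- \frac{1846711626467}{1209003528480} \approx -1.5275$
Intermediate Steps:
$\frac{\left(-39189\right) \frac{1}{29710}}{-6512} + \frac{u}{31245} = \frac{\left(-39189\right) \frac{1}{29710}}{-6512} - \frac{47732}{31245} = \left(-39189\right) \frac{1}{29710} \left(- \frac{1}{6512}\right) - \frac{47732}{31245} = \left(- \frac{39189}{29710}\right) \left(- \frac{1}{6512}\right) - \frac{47732}{31245} = \frac{39189}{193471520} - \frac{47732}{31245} = - \frac{1846711626467}{1209003528480}$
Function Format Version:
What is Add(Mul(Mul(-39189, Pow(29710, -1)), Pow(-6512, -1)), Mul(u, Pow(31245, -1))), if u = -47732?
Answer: Rational(-1846711626467, 1209003528480) ≈ -1.5275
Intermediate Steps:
Add(Mul(Mul(-39189, Pow(29710, -1)), Pow(-6512, -1)), Mul(u, Pow(31245, -1))) = Add(Mul(Mul(-39189, Pow(29710, -1)), Pow(-6512, -1)), Mul(-47732, Pow(31245, -1))) = Add(Mul(Mul(-39189, Rational(1, 29710)), Rational(-1, 6512)), Mul(-47732, Rational(1, 31245))) = Add(Mul(Rational(-39189, 29710), Rational(-1, 6512)), Rational(-47732, 31245)) = Add(Rational(39189, 193471520), Rational(-47732, 31245)) = Rational(-1846711626467, 1209003528480)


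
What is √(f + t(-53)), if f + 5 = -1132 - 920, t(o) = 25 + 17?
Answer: I*√2015 ≈ 44.889*I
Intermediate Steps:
t(o) = 42
f = -2057 (f = -5 + (-1132 - 920) = -5 - 2052 = -2057)
√(f + t(-53)) = √(-2057 + 42) = √(-2015) = I*√2015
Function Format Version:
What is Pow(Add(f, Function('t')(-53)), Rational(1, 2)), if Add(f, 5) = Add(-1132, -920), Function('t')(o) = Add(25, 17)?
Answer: Mul(I, Pow(2015, Rational(1, 2))) ≈ Mul(44.889, I)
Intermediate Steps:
Function('t')(o) = 42
f = -2057 (f = Add(-5, Add(-1132, -920)) = Add(-5, -2052) = -2057)
Pow(Add(f, Function('t')(-53)), Rational(1, 2)) = Pow(Add(-2057, 42), Rational(1, 2)) = Pow(-2015, Rational(1, 2)) = Mul(I, Pow(2015, Rational(1, 2)))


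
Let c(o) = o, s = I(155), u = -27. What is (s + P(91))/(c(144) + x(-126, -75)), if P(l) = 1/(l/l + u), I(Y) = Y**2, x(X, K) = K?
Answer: 624649/1794 ≈ 348.19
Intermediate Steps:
s = 24025 (s = 155**2 = 24025)
P(l) = -1/26 (P(l) = 1/(l/l - 27) = 1/(1 - 27) = 1/(-26) = -1/26)
(s + P(91))/(c(144) + x(-126, -75)) = (24025 - 1/26)/(144 - 75) = (624649/26)/69 = (624649/26)*(1/69) = 624649/1794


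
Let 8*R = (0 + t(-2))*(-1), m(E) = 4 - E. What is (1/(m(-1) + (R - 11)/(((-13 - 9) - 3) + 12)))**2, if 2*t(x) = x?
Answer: 10816/368449 ≈ 0.029355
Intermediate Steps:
t(x) = x/2
R = 1/8 (R = ((0 + (1/2)*(-2))*(-1))/8 = ((0 - 1)*(-1))/8 = (-1*(-1))/8 = (1/8)*1 = 1/8 ≈ 0.12500)
(1/(m(-1) + (R - 11)/(((-13 - 9) - 3) + 12)))**2 = (1/((4 - 1*(-1)) + (1/8 - 11)/(((-13 - 9) - 3) + 12)))**2 = (1/((4 + 1) - 87/(8*((-22 - 3) + 12))))**2 = (1/(5 - 87/(8*(-25 + 12))))**2 = (1/(5 - 87/8/(-13)))**2 = (1/(5 - 87/8*(-1/13)))**2 = (1/(5 + 87/104))**2 = (1/(607/104))**2 = (104/607)**2 = 10816/368449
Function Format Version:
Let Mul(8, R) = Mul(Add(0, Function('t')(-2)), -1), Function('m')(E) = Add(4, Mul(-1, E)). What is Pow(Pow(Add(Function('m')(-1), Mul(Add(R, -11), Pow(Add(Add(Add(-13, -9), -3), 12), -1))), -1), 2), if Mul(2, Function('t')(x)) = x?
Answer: Rational(10816, 368449) ≈ 0.029355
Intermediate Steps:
Function('t')(x) = Mul(Rational(1, 2), x)
R = Rational(1, 8) (R = Mul(Rational(1, 8), Mul(Add(0, Mul(Rational(1, 2), -2)), -1)) = Mul(Rational(1, 8), Mul(Add(0, -1), -1)) = Mul(Rational(1, 8), Mul(-1, -1)) = Mul(Rational(1, 8), 1) = Rational(1, 8) ≈ 0.12500)
Pow(Pow(Add(Function('m')(-1), Mul(Add(R, -11), Pow(Add(Add(Add(-13, -9), -3), 12), -1))), -1), 2) = Pow(Pow(Add(Add(4, Mul(-1, -1)), Mul(Add(Rational(1, 8), -11), Pow(Add(Add(Add(-13, -9), -3), 12), -1))), -1), 2) = Pow(Pow(Add(Add(4, 1), Mul(Rational(-87, 8), Pow(Add(Add(-22, -3), 12), -1))), -1), 2) = Pow(Pow(Add(5, Mul(Rational(-87, 8), Pow(Add(-25, 12), -1))), -1), 2) = Pow(Pow(Add(5, Mul(Rational(-87, 8), Pow(-13, -1))), -1), 2) = Pow(Pow(Add(5, Mul(Rational(-87, 8), Rational(-1, 13))), -1), 2) = Pow(Pow(Add(5, Rational(87, 104)), -1), 2) = Pow(Pow(Rational(607, 104), -1), 2) = Pow(Rational(104, 607), 2) = Rational(10816, 368449)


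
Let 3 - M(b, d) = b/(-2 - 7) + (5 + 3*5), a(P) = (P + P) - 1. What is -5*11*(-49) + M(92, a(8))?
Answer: 24194/9 ≈ 2688.2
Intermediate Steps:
a(P) = -1 + 2*P (a(P) = 2*P - 1 = -1 + 2*P)
M(b, d) = -17 + b/9 (M(b, d) = 3 - (b/(-2 - 7) + (5 + 3*5)) = 3 - (b/(-9) + (5 + 15)) = 3 - (-b/9 + 20) = 3 - (20 - b/9) = 3 + (-20 + b/9) = -17 + b/9)
-5*11*(-49) + M(92, a(8)) = -5*11*(-49) + (-17 + (⅑)*92) = -55*(-49) + (-17 + 92/9) = 2695 - 61/9 = 24194/9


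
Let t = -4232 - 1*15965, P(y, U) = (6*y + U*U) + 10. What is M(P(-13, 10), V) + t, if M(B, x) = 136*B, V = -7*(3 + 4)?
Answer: -15845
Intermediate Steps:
P(y, U) = 10 + U² + 6*y (P(y, U) = (6*y + U²) + 10 = (U² + 6*y) + 10 = 10 + U² + 6*y)
V = -49 (V = -7*7 = -49)
t = -20197 (t = -4232 - 15965 = -20197)
M(P(-13, 10), V) + t = 136*(10 + 10² + 6*(-13)) - 20197 = 136*(10 + 100 - 78) - 20197 = 136*32 - 20197 = 4352 - 20197 = -15845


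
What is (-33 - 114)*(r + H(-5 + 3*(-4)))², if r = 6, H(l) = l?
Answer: -17787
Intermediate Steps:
(-33 - 114)*(r + H(-5 + 3*(-4)))² = (-33 - 114)*(6 + (-5 + 3*(-4)))² = -147*(6 + (-5 - 12))² = -147*(6 - 17)² = -147*(-11)² = -147*121 = -17787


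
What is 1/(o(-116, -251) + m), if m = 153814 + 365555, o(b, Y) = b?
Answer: 1/519253 ≈ 1.9258e-6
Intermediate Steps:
m = 519369
1/(o(-116, -251) + m) = 1/(-116 + 519369) = 1/519253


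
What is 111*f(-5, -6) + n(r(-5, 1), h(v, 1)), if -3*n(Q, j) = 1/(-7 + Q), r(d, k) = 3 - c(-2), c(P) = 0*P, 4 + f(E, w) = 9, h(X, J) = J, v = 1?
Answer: 6661/12 ≈ 555.08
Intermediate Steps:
f(E, w) = 5 (f(E, w) = -4 + 9 = 5)
c(P) = 0
r(d, k) = 3 (r(d, k) = 3 - 1*0 = 3 + 0 = 3)
n(Q, j) = -1/(3*(-7 + Q))
111*f(-5, -6) + n(r(-5, 1), h(v, 1)) = 111*5 - 1/(-21 + 3*3) = 555 - 1/(-21 + 9) = 555 - 1/(-12) = 555 - 1*(-1/12) = 555 + 1/12 = 6661/12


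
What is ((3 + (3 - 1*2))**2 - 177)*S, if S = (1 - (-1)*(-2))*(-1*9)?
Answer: -1449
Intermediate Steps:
S = 9 (S = (1 - 1*2)*(-9) = (1 - 2)*(-9) = -1*(-9) = 9)
((3 + (3 - 1*2))**2 - 177)*S = ((3 + (3 - 1*2))**2 - 177)*9 = ((3 + (3 - 2))**2 - 177)*9 = ((3 + 1)**2 - 177)*9 = (4**2 - 177)*9 = (16 - 177)*9 = -161*9 = -1449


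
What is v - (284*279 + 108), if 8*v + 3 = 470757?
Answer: -81999/4 ≈ -20500.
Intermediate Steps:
v = 235377/4 (v = -3/8 + (⅛)*470757 = -3/8 + 470757/8 = 235377/4 ≈ 58844.)
v - (284*279 + 108) = 235377/4 - (284*279 + 108) = 235377/4 - (79236 + 108) = 235377/4 - 1*79344 = 235377/4 - 79344 = -81999/4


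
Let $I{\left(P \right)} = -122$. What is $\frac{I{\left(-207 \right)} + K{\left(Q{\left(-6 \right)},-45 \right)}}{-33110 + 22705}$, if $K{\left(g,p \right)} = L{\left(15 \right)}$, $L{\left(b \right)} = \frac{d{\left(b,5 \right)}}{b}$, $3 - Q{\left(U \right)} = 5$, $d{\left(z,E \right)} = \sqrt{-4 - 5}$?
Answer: $\frac{122}{10405} - \frac{i}{52025} \approx 0.011725 - 1.9222 \cdot 10^{-5} i$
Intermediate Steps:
$d{\left(z,E \right)} = 3 i$ ($d{\left(z,E \right)} = \sqrt{-9} = 3 i$)
$Q{\left(U \right)} = -2$ ($Q{\left(U \right)} = 3 - 5 = -2$)
$L{\left(b \right)} = \frac{3 i}{b}$
$K{\left(g,p \right)} = \frac{i}{5}$ ($K{\left(g,p \right)} = \frac{3 i}{15} = 3 i \frac{1}{15} = \frac{i}{5}$)
$\frac{I{\left(-207 \right)} + K{\left(Q{\left(-6 \right)},-45 \right)}}{-33110 + 22705} = \frac{-122 + \frac{i}{5}}{-33110 + 22705} = \frac{-122 + \frac{i}{5}}{-10405} = \left(-122 + \frac{i}{5}\right) \left(- \frac{1}{10405}\right) = \frac{122}{10405} - \frac{i}{52025}$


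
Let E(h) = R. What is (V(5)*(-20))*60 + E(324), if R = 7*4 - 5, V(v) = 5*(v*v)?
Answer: -149977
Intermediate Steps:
V(v) = 5*v²
R = 23 (R = 28 - 5 = 23)
E(h) = 23
(V(5)*(-20))*60 + E(324) = ((5*5²)*(-20))*60 + 23 = ((5*25)*(-20))*60 + 23 = (125*(-20))*60 + 23 = -2500*60 + 23 = -150000 + 23 = -149977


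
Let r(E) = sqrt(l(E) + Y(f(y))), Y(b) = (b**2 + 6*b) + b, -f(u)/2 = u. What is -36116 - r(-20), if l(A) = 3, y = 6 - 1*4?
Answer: -36116 - 3*I ≈ -36116.0 - 3.0*I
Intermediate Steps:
y = 2 (y = 6 - 4 = 2)
f(u) = -2*u
Y(b) = b**2 + 7*b
r(E) = 3*I (r(E) = sqrt(3 + (-2*2)*(7 - 2*2)) = sqrt(3 - 4*(7 - 4)) = sqrt(3 - 4*3) = sqrt(3 - 12) = sqrt(-9) = 3*I)
-36116 - r(-20) = -36116 - 3*I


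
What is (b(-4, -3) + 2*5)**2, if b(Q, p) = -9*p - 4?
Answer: 1089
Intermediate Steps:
b(Q, p) = -4 - 9*p
(b(-4, -3) + 2*5)**2 = ((-4 - 9*(-3)) + 2*5)**2 = ((-4 + 27) + 10)**2 = (23 + 10)**2 = 33**2 = 1089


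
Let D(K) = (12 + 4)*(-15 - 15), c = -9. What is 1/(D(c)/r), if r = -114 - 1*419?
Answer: 533/480 ≈ 1.1104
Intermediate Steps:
r = -533 (r = -114 - 419 = -533)
D(K) = -480 (D(K) = 16*(-30) = -480)
1/(D(c)/r) = 1/(-480/(-533)) = 1/(-480*(-1/533)) = 1/(480/533) = 533/480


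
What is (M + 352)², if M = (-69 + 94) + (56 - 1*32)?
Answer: 160801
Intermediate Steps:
M = 49 (M = 25 + (56 - 32) = 25 + 24 = 49)
(M + 352)² = (49 + 352)² = 401² = 160801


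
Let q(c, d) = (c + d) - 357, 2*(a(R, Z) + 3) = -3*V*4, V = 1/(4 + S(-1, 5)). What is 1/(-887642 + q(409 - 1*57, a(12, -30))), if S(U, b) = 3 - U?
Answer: -4/3550603 ≈ -1.1266e-6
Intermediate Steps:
V = 1/8 (V = 1/(4 + (3 - 1*(-1))) = 1/(4 + (3 + 1)) = 1/(4 + 4) = 1/8 ≈ 0.12500)
a(R, Z) = -15/4 (a(R, Z) = -3 + (-3*1/8*4)/2 = -3 + (-3/8*4)/2 = -3 + (1/2)*(-3/2) = -3 - 3/4 = -15/4)
q(c, d) = -357 + c + d
1/(-887642 + q(409 - 1*57, a(12, -30))) = 1/(-887642 + (-357 + (409 - 1*57) - 15/4)) = 1/(-887642 + (-357 + (409 - 57) - 15/4)) = 1/(-887642 + (-357 + 352 - 15/4)) = 1/(-887642 - 35/4) = 1/(-3550603/4) = -4/3550603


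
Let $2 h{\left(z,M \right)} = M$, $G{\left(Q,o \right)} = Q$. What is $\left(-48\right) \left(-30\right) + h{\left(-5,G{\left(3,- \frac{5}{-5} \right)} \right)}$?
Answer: $\frac{2883}{2} \approx 1441.5$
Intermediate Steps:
$h{\left(z,M \right)} = \frac{M}{2}$
$\left(-48\right) \left(-30\right) + h{\left(-5,G{\left(3,- \frac{5}{-5} \right)} \right)} = \left(-48\right) \left(-30\right) + \frac{1}{2} \cdot 3 = 1440 + \frac{3}{2} = \frac{2883}{2}$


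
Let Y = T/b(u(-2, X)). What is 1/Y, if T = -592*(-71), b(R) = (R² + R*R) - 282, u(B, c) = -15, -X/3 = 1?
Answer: 21/5254 ≈ 0.0039970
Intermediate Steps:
X = -3 (X = -3*1 = -3)
b(R) = -282 + 2*R² (b(R) = (R² + R²) - 282 = 2*R² - 282 = -282 + 2*R²)
T = 42032
Y = 5254/21 (Y = 42032/(-282 + 2*(-15)²) = 42032/(-282 + 2*225) = 42032/(-282 + 450) = 42032/168 = 42032*(1/168) = 5254/21 ≈ 250.19)
1/Y = 1/(5254/21) = 21/5254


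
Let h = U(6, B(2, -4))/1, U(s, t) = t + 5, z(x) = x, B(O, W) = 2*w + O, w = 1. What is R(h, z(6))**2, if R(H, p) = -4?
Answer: 16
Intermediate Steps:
B(O, W) = 2 + O (B(O, W) = 2*1 + O = 2 + O)
U(s, t) = 5 + t
h = 9 (h = (5 + (2 + 2))/1 = (5 + 4)*1 = 9*1 = 9)
R(h, z(6))**2 = (-4)**2 = 16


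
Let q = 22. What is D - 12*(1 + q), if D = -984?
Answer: -1260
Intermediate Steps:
D - 12*(1 + q) = -984 - 12*(1 + 22) = -984 - 12*23 = -984 - 1*276 = -984 - 276 = -1260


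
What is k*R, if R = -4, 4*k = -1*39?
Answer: 39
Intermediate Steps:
k = -39/4 (k = (-1*39)/4 = (¼)*(-39) = -39/4 ≈ -9.7500)
k*R = -39/4*(-4) = 39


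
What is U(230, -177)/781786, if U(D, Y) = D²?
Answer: 26450/390893 ≈ 0.067666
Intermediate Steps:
U(230, -177)/781786 = 230²/781786 = 52900*(1/781786) = 26450/390893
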